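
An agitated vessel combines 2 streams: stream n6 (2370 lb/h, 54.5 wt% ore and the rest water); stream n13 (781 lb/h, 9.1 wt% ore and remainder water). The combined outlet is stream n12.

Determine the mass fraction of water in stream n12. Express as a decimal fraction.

Total flow out = 2370 + 781 = 3151 lb/h.
water in = 2370×0.455 + 781×0.909 = 1788.3 lb/h.
water mass fraction in n12 = 1788.3/3151 = 0.568.

0.568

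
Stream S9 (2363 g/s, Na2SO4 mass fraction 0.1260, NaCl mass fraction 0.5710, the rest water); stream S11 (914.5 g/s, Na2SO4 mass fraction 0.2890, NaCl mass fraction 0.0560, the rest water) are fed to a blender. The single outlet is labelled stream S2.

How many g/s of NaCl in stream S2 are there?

1400 g/s

NaCl out = NaCl in = 2363×0.571 + 914.5×0.056 = 1400.5 g/s.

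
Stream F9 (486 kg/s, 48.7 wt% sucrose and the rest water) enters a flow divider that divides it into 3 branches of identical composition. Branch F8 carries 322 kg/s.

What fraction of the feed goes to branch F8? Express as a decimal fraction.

0.663

Fraction to F8 = 322/486 = 0.6626.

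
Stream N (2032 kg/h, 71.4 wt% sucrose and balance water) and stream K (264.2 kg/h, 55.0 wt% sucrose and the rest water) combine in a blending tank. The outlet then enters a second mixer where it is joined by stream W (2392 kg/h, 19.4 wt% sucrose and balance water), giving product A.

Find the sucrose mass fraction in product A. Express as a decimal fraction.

0.439

Overall, product flow = 4688.2 kg/h.
sucrose in = 2032×0.714 + 264.2×0.550 + 2392×0.194 = 2060.2 kg/h.
sucrose fraction in A = 0.439.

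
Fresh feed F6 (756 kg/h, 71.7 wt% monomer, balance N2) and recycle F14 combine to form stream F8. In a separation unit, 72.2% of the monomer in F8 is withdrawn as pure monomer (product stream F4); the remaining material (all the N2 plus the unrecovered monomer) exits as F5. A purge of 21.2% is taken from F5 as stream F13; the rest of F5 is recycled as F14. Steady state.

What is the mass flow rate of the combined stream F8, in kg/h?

1703 kg/h

N2 enters only via F6 and leaves only via the purge: 756×0.283 = 0.212×(N2 in F5), and the separation unit passes all N2, so N2 in F8 = N2 in F5 = 1009.2 kg/h.
monomer in F8: m_A = 756×0.717 + (1−0.212)·(1−0.722)·m_A, so m_A = 542.05/0.7809 = 694.11 kg/h.
F8 = 694.11 + 1009.2 = 1703.3 kg/h.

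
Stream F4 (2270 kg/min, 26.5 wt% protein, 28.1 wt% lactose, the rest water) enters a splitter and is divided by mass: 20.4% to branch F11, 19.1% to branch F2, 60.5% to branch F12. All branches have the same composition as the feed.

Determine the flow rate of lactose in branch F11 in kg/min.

Branch F11 total = 0.204×2270 = 463.08 kg/min.
lactose in F11 = 0.281×463.08 = 130.13 kg/min.

130.1 kg/min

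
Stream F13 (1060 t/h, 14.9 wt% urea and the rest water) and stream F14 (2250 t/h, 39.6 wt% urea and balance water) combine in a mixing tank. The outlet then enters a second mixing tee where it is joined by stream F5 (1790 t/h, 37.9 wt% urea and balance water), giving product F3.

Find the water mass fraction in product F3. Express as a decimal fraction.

Overall, product flow = 5100 t/h.
water in = 1060×0.851 + 2250×0.604 + 1790×0.621 = 3372.6 t/h.
water fraction in F3 = 0.6613.

0.6613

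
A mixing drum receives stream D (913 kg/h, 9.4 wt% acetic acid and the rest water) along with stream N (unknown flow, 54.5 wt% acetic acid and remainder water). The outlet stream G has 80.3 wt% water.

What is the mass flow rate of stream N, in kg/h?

270.2 kg/h

Let N be the unknown flow. Total out = 913 + N.
water balance: 827.18 + 0.455·N = 0.803·(913 + N)
(0.455 − 0.803)·N = 0.803×913 − 827.18 = -94.039
N = -94.039 / -0.348 = 270.23 kg/h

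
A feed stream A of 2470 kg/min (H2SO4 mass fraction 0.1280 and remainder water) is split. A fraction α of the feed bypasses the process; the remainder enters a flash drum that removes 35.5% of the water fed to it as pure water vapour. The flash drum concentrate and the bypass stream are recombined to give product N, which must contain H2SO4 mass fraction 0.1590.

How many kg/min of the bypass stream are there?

All 2470×0.128 = 316.16 kg/min of H2SO4 reaches N, so N = 316.16/0.159 = 1988.4 kg/min and vapour = 481.57 kg/min.
The evaporator receives (1−α)·2470 of feed at 0.872 water and removes 0.355 of that water:
0.355×0.872×(1−α)×2470 = 481.57
(1−α) = 481.57/764.61 = 0.6298;  α = 0.3702.
Bypass flow = 0.3702×2470 = 914.33 kg/min.

914.3 kg/min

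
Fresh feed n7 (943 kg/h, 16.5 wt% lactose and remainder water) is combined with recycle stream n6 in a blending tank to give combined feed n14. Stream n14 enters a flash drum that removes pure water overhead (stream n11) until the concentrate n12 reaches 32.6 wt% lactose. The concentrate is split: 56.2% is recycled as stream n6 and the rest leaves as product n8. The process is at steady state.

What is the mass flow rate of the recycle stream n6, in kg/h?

Overall lactose balance (none leaves overhead): lactose in fresh feed = lactose in product, i.e. 943×0.165 = (1−0.562)·n12·0.326.
n12 = 155.59/(0.326×0.438) = 1089.7 kg/h.
Recycle n6 = 0.562×1089.7 = 612.41 kg/h.

612.4 kg/h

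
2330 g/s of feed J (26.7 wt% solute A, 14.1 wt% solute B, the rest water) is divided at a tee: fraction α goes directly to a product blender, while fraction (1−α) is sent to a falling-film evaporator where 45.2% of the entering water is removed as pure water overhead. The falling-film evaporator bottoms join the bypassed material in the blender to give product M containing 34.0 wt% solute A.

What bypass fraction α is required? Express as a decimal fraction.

All 2330×0.267 = 622.11 g/s of solute A reaches M, so M = 622.11/0.340 = 1829.7 g/s and vapour = 500.26 g/s.
The evaporator receives (1−α)·2330 of feed at 0.592 water and removes 0.452 of that water:
0.452×0.592×(1−α)×2330 = 500.26
(1−α) = 500.26/623.47 = 0.8024;  α = 0.1976.

0.198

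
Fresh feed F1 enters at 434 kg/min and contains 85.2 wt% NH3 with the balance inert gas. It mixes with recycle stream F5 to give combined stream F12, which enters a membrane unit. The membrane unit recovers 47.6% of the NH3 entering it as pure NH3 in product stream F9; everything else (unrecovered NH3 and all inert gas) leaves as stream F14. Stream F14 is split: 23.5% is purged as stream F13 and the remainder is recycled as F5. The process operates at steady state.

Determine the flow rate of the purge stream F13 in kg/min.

140.2 kg/min

inert gas enters only via F1 and leaves only via the purge: 434×0.148 = 0.235×(inert gas in F14), and the membrane unit passes all inert gas, so inert gas in F12 = inert gas in F14 = 273.33 kg/min.
NH3 in F12: m_A = 434×0.852 + (1−0.235)·(1−0.476)·m_A, so m_A = 369.77/0.5991 = 617.16 kg/min.
F14 = (1−0.476)×617.16 + 273.33 = 596.72 kg/min.
Purge F13 = 0.235×596.72 = 140.23 kg/min.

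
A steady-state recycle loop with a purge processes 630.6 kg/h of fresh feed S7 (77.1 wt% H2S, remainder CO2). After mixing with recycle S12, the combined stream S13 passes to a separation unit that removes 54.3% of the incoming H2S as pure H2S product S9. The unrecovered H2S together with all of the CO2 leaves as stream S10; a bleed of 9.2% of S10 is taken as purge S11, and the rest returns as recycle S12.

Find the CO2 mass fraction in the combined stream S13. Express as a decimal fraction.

CO2 enters only via S7 and leaves only via the purge: 630.6×0.229 = 0.092×(CO2 in S10), and the separation unit passes all CO2, so CO2 in S13 = CO2 in S10 = 1569.6 kg/h.
H2S in S13: m_A = 630.6×0.771 + (1−0.092)·(1−0.543)·m_A, so m_A = 486.19/0.5850 = 831.04 kg/h.
S13 = 831.04 + 1569.6 = 2400.7 kg/h.
CO2 fraction in S13 = 1569.6/2400.7 = 0.654.

0.654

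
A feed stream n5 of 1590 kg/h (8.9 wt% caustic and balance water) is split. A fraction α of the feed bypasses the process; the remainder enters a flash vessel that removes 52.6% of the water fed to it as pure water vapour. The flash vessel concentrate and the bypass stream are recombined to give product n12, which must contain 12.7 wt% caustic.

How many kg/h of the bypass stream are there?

597.2 kg/h

All 1590×0.089 = 141.51 kg/h of caustic reaches n12, so n12 = 141.51/0.127 = 1114.3 kg/h and vapour = 475.75 kg/h.
The evaporator receives (1−α)·1590 of feed at 0.911 water and removes 0.526 of that water:
0.526×0.911×(1−α)×1590 = 475.75
(1−α) = 475.75/761.91 = 0.6244;  α = 0.3756.
Bypass flow = 0.3756×1590 = 597.17 kg/h.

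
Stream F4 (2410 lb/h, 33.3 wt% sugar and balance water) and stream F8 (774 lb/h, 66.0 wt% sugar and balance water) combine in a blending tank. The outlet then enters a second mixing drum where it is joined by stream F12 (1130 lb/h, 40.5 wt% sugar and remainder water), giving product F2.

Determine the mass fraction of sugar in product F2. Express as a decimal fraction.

0.4105

Overall, product flow = 4314 lb/h.
sugar in = 2410×0.333 + 774×0.660 + 1130×0.405 = 1771 lb/h.
sugar fraction in F2 = 0.4105.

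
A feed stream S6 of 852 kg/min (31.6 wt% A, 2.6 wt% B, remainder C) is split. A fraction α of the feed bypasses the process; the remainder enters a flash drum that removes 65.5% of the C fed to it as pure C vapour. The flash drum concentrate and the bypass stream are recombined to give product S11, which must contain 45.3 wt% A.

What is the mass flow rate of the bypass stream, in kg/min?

All 852×0.316 = 269.23 kg/min of A reaches S11, so S11 = 269.23/0.453 = 594.33 kg/min and vapour = 257.67 kg/min.
The evaporator receives (1−α)·852 of feed at 0.658 C and removes 0.655 of that C:
0.655×0.658×(1−α)×852 = 257.67
(1−α) = 257.67/367.2 = 0.7017;  α = 0.2983.
Bypass flow = 0.2983×852 = 254.15 kg/min.

254.1 kg/min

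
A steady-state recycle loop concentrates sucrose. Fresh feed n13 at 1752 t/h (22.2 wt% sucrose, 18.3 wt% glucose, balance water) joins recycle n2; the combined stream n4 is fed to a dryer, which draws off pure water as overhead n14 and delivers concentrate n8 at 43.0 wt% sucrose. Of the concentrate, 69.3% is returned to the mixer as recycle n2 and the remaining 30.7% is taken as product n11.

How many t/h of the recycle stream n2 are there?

2042 t/h

Overall sucrose balance (none leaves overhead): sucrose in fresh feed = sucrose in product, i.e. 1752×0.222 = (1−0.693)·n8·0.430.
n8 = 388.94/(0.430×0.307) = 2946.3 t/h.
Recycle n2 = 0.693×2946.3 = 2041.8 t/h.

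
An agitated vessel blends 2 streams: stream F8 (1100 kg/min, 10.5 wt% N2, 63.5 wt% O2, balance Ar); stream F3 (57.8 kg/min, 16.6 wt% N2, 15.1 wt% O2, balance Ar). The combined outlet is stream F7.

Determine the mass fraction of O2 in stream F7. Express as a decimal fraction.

Total flow out = 1100 + 57.8 = 1157.8 kg/min.
O2 in = 1100×0.635 + 57.8×0.151 = 707.23 kg/min.
O2 mass fraction in F7 = 707.23/1157.8 = 0.611.

0.611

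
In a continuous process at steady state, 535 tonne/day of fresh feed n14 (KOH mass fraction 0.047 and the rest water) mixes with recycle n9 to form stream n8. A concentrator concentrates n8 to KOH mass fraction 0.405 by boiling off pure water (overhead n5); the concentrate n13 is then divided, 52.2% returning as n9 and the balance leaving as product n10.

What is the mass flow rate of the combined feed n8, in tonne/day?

602.8 tonne/day

Overall KOH balance (none leaves overhead): KOH in fresh feed = KOH in product, i.e. 535×0.047 = (1−0.522)·n13·0.405.
n13 = 25.145/(0.405×0.478) = 129.89 tonne/day.
Recycle n9 = 0.522×129.89 = 67.801 tonne/day.
Combined feed n8 = 535 + 67.801 = 602.8 tonne/day.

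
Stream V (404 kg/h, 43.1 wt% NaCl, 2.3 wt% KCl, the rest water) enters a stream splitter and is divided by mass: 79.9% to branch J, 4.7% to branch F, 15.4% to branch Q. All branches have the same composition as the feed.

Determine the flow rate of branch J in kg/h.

322.8 kg/h

Branch J flow = 0.799×404 = 322.8 kg/h.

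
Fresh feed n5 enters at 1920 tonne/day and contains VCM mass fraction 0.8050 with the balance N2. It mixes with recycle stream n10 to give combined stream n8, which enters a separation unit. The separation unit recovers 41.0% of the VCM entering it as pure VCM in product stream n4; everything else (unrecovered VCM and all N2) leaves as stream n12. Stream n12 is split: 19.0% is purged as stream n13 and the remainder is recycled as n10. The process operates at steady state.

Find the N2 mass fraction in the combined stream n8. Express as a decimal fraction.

0.3996

N2 enters only via n5 and leaves only via the purge: 1920×0.195 = 0.190×(N2 in n12), and the separation unit passes all N2, so N2 in n8 = N2 in n12 = 1970.5 tonne/day.
VCM in n8: m_A = 1920×0.805 + (1−0.190)·(1−0.410)·m_A, so m_A = 1545.6/0.5221 = 2960.4 tonne/day.
n8 = 2960.4 + 1970.5 = 4930.9 tonne/day.
N2 fraction in n8 = 1970.5/4930.9 = 0.3996.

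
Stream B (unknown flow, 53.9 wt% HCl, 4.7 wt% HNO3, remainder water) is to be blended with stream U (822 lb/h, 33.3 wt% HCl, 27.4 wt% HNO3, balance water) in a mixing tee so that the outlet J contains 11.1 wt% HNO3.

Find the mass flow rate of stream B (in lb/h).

2094 lb/h

Let B be the unknown flow. Total out = 822 + B.
HNO3 balance: 225.23 + 0.047·B = 0.111·(822 + B)
(0.047 − 0.111)·B = 0.111×822 − 225.23 = -133.99
B = -133.99 / -0.064 = 2093.5 lb/h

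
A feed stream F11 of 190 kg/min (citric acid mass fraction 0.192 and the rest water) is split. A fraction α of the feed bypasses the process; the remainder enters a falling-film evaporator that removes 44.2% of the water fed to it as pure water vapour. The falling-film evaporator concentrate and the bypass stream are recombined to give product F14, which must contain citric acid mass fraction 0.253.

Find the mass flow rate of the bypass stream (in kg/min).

All 190×0.192 = 36.48 kg/min of citric acid reaches F14, so F14 = 36.48/0.253 = 144.19 kg/min and vapour = 45.81 kg/min.
The evaporator receives (1−α)·190 of feed at 0.808 water and removes 0.442 of that water:
0.442×0.808×(1−α)×190 = 45.81
(1−α) = 45.81/67.856 = 0.6751;  α = 0.3249.
Bypass flow = 0.3249×190 = 61.729 kg/min.

61.73 kg/min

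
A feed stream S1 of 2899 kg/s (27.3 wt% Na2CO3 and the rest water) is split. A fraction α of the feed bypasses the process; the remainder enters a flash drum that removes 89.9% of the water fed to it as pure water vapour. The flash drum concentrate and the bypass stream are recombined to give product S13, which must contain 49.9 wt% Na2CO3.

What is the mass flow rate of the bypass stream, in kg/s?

890.1 kg/s

All 2899×0.273 = 791.43 kg/s of Na2CO3 reaches S13, so S13 = 791.43/0.499 = 1586 kg/s and vapour = 1313 kg/s.
The evaporator receives (1−α)·2899 of feed at 0.727 water and removes 0.899 of that water:
0.899×0.727×(1−α)×2899 = 1313
(1−α) = 1313/1894.7 = 0.6930;  α = 0.3070.
Bypass flow = 0.3070×2899 = 890.08 kg/s.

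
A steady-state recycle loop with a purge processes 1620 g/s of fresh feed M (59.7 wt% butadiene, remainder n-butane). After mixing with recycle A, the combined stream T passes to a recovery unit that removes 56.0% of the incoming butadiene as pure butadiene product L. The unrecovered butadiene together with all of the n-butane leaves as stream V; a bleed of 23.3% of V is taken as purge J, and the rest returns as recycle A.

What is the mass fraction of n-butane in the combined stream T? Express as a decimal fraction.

0.657

n-butane enters only via M and leaves only via the purge: 1620×0.403 = 0.233×(n-butane in V), and the recovery unit passes all n-butane, so n-butane in T = n-butane in V = 2802 g/s.
butadiene in T: m_A = 1620×0.597 + (1−0.233)·(1−0.560)·m_A, so m_A = 967.14/0.6625 = 1459.8 g/s.
T = 1459.8 + 2802 = 4261.8 g/s.
n-butane fraction in T = 2802/4261.8 = 0.657.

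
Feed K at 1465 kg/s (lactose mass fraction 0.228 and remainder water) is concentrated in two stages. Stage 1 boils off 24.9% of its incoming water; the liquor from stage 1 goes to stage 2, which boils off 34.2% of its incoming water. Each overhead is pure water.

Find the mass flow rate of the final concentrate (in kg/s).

water in feed = 1465×0.772 = 1131 kg/s.
After stage 1: water left = (1−0.249)×1131 = 849.37; stream total = 1183.4 kg/s.
After stage 2: water left = (1−0.342)×849.37 = 558.88; final concentrate = 892.9 kg/s.

892.9 kg/s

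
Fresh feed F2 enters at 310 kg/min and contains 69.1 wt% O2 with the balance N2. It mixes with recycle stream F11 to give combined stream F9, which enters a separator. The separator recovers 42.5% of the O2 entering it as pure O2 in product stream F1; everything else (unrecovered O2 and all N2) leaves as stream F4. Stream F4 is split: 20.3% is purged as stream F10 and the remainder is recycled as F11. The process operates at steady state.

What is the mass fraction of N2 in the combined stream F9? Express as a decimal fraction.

0.5441

N2 enters only via F2 and leaves only via the purge: 310×0.309 = 0.203×(N2 in F4), and the separator passes all N2, so N2 in F9 = N2 in F4 = 471.87 kg/min.
O2 in F9: m_A = 310×0.691 + (1−0.203)·(1−0.425)·m_A, so m_A = 214.21/0.5417 = 395.42 kg/min.
F9 = 395.42 + 471.87 = 867.29 kg/min.
N2 fraction in F9 = 471.87/867.29 = 0.5441.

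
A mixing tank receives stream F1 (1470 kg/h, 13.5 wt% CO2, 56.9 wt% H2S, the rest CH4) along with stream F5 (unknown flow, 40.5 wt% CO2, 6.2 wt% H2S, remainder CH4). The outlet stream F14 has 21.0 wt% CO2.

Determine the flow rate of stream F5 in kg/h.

565.4 kg/h

Let F5 be the unknown flow. Total out = 1470 + F5.
CO2 balance: 198.45 + 0.405·F5 = 0.210·(1470 + F5)
(0.405 − 0.210)·F5 = 0.210×1470 − 198.45 = 110.25
F5 = 110.25 / 0.195 = 565.38 kg/h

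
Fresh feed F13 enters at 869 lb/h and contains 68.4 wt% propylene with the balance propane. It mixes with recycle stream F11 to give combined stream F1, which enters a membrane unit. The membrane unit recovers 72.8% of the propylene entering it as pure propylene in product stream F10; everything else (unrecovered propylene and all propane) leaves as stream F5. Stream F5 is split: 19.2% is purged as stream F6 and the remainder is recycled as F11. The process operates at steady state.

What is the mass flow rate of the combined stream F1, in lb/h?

2192 lb/h

propane enters only via F13 and leaves only via the purge: 869×0.316 = 0.192×(propane in F5), and the membrane unit passes all propane, so propane in F1 = propane in F5 = 1430.2 lb/h.
propylene in F1: m_A = 869×0.684 + (1−0.192)·(1−0.728)·m_A, so m_A = 594.4/0.7802 = 761.83 lb/h.
F1 = 761.83 + 1430.2 = 2192.1 lb/h.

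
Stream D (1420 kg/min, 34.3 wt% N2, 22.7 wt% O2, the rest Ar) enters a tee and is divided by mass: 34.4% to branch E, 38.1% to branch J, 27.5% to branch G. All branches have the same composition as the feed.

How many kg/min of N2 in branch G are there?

Branch G total = 0.275×1420 = 390.5 kg/min.
N2 in G = 0.343×390.5 = 133.94 kg/min.

133.9 kg/min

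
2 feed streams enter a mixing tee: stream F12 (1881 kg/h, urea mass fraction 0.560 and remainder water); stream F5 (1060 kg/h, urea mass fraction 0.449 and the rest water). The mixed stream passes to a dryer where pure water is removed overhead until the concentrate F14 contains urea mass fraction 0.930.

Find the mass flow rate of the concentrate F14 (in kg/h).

1644 kg/h

urea entering = 1881×0.560 + 1060×0.449 = 1529.3 kg/h.
All urea reports to F14, so F14 = 1529.3/0.930 = 1644.4 kg/h.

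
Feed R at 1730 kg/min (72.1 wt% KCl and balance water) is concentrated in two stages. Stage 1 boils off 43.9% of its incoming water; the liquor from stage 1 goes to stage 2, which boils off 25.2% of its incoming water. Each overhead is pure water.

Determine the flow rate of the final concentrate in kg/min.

1450 kg/min

water in feed = 1730×0.279 = 482.67 kg/min.
After stage 1: water left = (1−0.439)×482.67 = 270.78; stream total = 1518.1 kg/min.
After stage 2: water left = (1−0.252)×270.78 = 202.54; final concentrate = 1449.9 kg/min.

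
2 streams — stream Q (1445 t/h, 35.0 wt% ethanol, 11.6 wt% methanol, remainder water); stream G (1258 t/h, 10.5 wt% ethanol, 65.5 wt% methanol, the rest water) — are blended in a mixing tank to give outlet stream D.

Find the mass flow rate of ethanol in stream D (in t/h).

ethanol out = ethanol in = 1445×0.350 + 1258×0.105 = 637.84 t/h.

637.8 t/h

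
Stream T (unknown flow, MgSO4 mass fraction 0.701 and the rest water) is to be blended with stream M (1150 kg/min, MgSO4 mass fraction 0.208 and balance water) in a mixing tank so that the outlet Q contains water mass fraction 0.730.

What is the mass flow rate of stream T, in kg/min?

165.4 kg/min

Let T be the unknown flow. Total out = 1150 + T.
water balance: 910.8 + 0.299·T = 0.730·(1150 + T)
(0.299 − 0.730)·T = 0.730×1150 − 910.8 = -71.3
T = -71.3 / -0.431 = 165.43 kg/min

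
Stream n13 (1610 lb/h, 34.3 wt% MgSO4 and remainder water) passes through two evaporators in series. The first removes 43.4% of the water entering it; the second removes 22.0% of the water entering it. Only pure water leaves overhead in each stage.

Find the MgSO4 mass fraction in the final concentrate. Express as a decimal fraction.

water in feed = 1610×0.657 = 1057.8 lb/h.
After stage 1: water left = (1−0.434)×1057.8 = 598.7; stream total = 1150.9 lb/h.
After stage 2: water left = (1−0.220)×598.7 = 466.98; final concentrate = 1019.2 lb/h.
MgSO4 fraction = 552.23/1019.2 = 0.542.

0.542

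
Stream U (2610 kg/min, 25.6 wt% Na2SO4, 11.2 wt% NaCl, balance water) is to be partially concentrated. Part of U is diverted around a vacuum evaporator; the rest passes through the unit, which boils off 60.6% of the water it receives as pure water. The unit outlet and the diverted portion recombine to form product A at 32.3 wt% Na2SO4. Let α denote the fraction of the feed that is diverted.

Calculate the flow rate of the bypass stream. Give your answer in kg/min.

1196 kg/min

All 2610×0.256 = 668.16 kg/min of Na2SO4 reaches A, so A = 668.16/0.323 = 2068.6 kg/min and vapour = 541.39 kg/min.
The evaporator receives (1−α)·2610 of feed at 0.632 water and removes 0.606 of that water:
0.606×0.632×(1−α)×2610 = 541.39
(1−α) = 541.39/999.61 = 0.5416;  α = 0.4584.
Bypass flow = 0.4584×2610 = 1196.4 kg/min.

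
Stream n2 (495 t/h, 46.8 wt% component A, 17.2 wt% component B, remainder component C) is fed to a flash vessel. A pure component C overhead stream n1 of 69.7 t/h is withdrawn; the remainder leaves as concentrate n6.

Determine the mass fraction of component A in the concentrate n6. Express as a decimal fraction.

0.545

component A is not removed: 495×0.468 = 231.66 t/h of component A enters n6.
Concentrate = 495 − 69.7 = 425.3 t/h.
Mass fraction = 231.66/425.3 = 0.545.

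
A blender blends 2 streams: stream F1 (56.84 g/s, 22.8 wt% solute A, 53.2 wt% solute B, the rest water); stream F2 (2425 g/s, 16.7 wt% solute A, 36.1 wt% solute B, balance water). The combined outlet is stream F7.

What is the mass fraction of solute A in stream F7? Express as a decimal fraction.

0.1684

Total flow out = 56.84 + 2425 = 2481.8 g/s.
solute A in = 56.84×0.228 + 2425×0.167 = 417.93 g/s.
solute A mass fraction in F7 = 417.93/2481.8 = 0.1684.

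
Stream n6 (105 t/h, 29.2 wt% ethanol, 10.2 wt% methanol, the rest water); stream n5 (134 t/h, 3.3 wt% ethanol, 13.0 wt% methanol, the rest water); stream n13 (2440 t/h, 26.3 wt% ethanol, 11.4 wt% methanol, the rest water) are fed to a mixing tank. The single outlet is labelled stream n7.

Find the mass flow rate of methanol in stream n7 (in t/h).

methanol out = methanol in = 105×0.102 + 134×0.130 + 2440×0.114 = 306.29 t/h.

306.3 t/h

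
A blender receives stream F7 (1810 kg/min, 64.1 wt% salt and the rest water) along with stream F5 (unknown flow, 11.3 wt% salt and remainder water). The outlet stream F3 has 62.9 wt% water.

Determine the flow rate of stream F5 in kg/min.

1894 kg/min

Let F5 be the unknown flow. Total out = 1810 + F5.
water balance: 649.79 + 0.887·F5 = 0.629·(1810 + F5)
(0.887 − 0.629)·F5 = 0.629×1810 − 649.79 = 488.7
F5 = 488.7 / 0.258 = 1894.2 kg/min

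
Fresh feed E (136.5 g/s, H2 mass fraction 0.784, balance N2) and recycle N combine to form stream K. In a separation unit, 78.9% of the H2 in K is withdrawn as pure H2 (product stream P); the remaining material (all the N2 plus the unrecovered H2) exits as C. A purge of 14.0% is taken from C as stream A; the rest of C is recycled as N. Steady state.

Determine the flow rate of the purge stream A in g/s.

N2 enters only via E and leaves only via the purge: 136.5×0.216 = 0.140×(N2 in C), and the separation unit passes all N2, so N2 in K = N2 in C = 210.6 g/s.
H2 in K: m_A = 136.5×0.784 + (1−0.140)·(1−0.789)·m_A, so m_A = 107.02/0.8185 = 130.74 g/s.
C = (1−0.789)×130.74 + 210.6 = 238.19 g/s.
Purge A = 0.140×238.19 = 33.346 g/s.

33.35 g/s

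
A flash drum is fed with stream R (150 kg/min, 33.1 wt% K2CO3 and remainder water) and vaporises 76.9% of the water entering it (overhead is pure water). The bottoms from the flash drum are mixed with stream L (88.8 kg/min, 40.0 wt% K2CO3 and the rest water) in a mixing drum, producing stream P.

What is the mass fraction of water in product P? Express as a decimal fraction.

Vapour removed = 0.769×0.669×150 = 77.169 kg/min; concentrate = 72.831 kg/min.
water reaching the mixer = 23.181 (from concentrate) + 88.8×0.600 = 76.461 kg/min.
Product flow = 72.831 + 88.8 = 161.63 kg/min; water fraction = 0.473.

0.473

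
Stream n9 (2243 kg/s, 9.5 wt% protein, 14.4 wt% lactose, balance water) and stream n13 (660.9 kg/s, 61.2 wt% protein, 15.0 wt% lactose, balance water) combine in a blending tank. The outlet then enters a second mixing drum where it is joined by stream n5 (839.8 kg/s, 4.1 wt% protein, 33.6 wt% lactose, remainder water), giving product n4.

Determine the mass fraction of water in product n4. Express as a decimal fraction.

0.638

Overall, product flow = 3743.7 kg/s.
water in = 2243×0.761 + 660.9×0.238 + 839.8×0.623 = 2387.4 kg/s.
water fraction in n4 = 0.638.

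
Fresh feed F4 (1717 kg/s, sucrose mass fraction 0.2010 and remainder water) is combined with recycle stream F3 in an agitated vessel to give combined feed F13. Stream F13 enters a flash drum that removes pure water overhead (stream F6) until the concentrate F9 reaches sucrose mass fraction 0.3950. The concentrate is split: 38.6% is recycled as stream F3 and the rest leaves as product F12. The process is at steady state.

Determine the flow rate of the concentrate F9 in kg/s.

Overall sucrose balance (none leaves overhead): sucrose in fresh feed = sucrose in product, i.e. 1717×0.201 = (1−0.386)·F9·0.395.
F9 = 345.12/(0.395×0.614) = 1423 kg/s.

1423 kg/s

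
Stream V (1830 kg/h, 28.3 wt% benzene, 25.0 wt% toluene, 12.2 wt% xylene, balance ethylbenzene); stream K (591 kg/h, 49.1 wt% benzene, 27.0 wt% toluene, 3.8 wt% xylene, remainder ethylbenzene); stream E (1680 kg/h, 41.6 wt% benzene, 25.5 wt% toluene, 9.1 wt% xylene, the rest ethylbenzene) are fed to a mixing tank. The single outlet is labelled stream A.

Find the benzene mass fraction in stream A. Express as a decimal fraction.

0.367

Total flow out = 1830 + 591 + 1680 = 4101 kg/h.
benzene in = 1830×0.283 + 591×0.491 + 1680×0.416 = 1507 kg/h.
benzene mass fraction in A = 1507/4101 = 0.367.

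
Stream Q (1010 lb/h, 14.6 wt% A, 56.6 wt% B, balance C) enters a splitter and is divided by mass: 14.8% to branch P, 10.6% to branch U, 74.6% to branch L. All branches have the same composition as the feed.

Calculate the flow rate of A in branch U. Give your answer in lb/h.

15.63 lb/h

Branch U total = 0.106×1010 = 107.06 lb/h.
A in U = 0.146×107.06 = 15.631 lb/h.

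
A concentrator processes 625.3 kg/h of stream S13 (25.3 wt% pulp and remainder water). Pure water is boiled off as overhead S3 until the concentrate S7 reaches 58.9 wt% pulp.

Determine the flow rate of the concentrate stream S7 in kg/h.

pulp is conserved: 625.3×0.253 = 158.2 kg/h all reports to the concentrate.
Concentrate = 158.2/(target fraction) = 268.59 kg/h.

268.6 kg/h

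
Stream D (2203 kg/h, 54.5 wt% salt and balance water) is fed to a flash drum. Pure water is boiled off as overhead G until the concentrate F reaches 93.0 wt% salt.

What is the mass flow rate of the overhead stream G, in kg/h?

912 kg/h

salt is conserved: 2203×0.545 = 1200.6 kg/h all reports to the concentrate.
Concentrate = 1200.6/(target fraction) = 1291 kg/h.
Overhead = 2203 − 1291 = 911.99 kg/h.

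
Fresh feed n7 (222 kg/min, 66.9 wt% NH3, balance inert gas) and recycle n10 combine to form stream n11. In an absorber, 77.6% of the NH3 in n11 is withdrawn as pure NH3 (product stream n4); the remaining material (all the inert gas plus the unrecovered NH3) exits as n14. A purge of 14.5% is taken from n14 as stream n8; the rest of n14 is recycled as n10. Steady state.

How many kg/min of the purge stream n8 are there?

inert gas enters only via n7 and leaves only via the purge: 222×0.331 = 0.145×(inert gas in n14), and the absorber passes all inert gas, so inert gas in n11 = inert gas in n14 = 506.77 kg/min.
NH3 in n11: m_A = 222×0.669 + (1−0.145)·(1−0.776)·m_A, so m_A = 148.52/0.8085 = 183.7 kg/min.
n14 = (1−0.776)×183.7 + 506.77 = 547.92 kg/min.
Purge n8 = 0.145×547.92 = 79.449 kg/min.

79.45 kg/min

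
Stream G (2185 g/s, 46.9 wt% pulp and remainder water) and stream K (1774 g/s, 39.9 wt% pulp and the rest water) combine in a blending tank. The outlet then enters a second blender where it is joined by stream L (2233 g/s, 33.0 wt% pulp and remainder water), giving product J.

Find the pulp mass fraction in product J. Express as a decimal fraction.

Overall, product flow = 6192 g/s.
pulp in = 2185×0.469 + 1774×0.399 + 2233×0.330 = 2469.5 g/s.
pulp fraction in J = 0.399.

0.399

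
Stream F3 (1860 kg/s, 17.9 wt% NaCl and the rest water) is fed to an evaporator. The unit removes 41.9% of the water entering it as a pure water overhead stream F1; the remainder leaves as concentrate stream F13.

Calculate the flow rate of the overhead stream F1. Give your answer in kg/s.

water entering = 1860×0.821 = 1527.1 kg/s; overhead removed = 0.419×1527.1 = 639.84 kg/s.

639.8 kg/s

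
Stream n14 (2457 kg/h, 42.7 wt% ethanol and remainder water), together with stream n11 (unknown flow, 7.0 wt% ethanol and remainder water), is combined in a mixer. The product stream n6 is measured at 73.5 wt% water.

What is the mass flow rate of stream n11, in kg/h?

2041 kg/h

Let n11 be the unknown flow. Total out = 2457 + n11.
water balance: 1407.9 + 0.930·n11 = 0.735·(2457 + n11)
(0.930 − 0.735)·n11 = 0.735×2457 − 1407.9 = 398.03
n11 = 398.03 / 0.195 = 2041.2 kg/h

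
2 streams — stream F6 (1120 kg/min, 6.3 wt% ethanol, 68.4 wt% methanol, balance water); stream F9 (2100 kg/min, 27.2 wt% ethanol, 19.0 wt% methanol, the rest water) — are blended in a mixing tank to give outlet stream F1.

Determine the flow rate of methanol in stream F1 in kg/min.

methanol out = methanol in = 1120×0.684 + 2100×0.190 = 1165.1 kg/min.

1165 kg/min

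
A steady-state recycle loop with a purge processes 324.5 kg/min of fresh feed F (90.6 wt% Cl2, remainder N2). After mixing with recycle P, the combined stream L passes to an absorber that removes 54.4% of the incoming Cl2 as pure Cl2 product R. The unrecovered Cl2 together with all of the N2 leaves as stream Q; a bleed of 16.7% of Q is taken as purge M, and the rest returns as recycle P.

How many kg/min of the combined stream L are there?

N2 enters only via F and leaves only via the purge: 324.5×0.094 = 0.167×(N2 in Q), and the absorber passes all N2, so N2 in L = N2 in Q = 182.65 kg/min.
Cl2 in L: m_A = 324.5×0.906 + (1−0.167)·(1−0.544)·m_A, so m_A = 294/0.6202 = 474.07 kg/min.
L = 474.07 + 182.65 = 656.73 kg/min.

656.7 kg/min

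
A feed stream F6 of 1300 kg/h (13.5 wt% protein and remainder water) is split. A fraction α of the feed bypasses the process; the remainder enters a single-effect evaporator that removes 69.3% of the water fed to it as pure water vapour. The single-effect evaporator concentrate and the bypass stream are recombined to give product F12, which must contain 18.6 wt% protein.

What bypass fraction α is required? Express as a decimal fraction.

All 1300×0.135 = 175.5 kg/h of protein reaches F12, so F12 = 175.5/0.186 = 943.55 kg/h and vapour = 356.45 kg/h.
The evaporator receives (1−α)·1300 of feed at 0.865 water and removes 0.693 of that water:
0.693×0.865×(1−α)×1300 = 356.45
(1−α) = 356.45/779.28 = 0.4574;  α = 0.5426.

0.543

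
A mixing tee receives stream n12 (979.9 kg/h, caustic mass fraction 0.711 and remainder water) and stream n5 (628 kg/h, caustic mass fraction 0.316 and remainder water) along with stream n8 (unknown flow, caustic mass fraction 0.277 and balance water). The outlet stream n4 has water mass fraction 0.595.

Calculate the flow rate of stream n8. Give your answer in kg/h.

1906 kg/h

Let n8 be the unknown flow. Total out = 1607.9 + n8.
water balance: 712.74 + 0.723·n8 = 0.595·(1607.9 + n8)
(0.723 − 0.595)·n8 = 0.595×1607.9 − 712.74 = 243.96
n8 = 243.96 / 0.128 = 1905.9 kg/h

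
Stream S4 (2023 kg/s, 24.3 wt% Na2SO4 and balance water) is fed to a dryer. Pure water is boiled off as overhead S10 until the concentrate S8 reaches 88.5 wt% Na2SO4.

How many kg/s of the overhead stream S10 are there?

1468 kg/s

Na2SO4 is conserved: 2023×0.243 = 491.59 kg/s all reports to the concentrate.
Concentrate = 491.59/(target fraction) = 555.47 kg/s.
Overhead = 2023 − 555.47 = 1467.5 kg/s.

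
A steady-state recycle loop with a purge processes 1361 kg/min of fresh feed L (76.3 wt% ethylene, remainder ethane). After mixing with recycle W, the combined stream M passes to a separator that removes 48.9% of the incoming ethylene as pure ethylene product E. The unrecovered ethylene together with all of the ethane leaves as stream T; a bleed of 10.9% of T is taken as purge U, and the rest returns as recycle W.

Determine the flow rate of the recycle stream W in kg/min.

ethane enters only via L and leaves only via the purge: 1361×0.237 = 0.109×(ethane in T), and the separator passes all ethane, so ethane in M = ethane in T = 2959.2 kg/min.
ethylene in M: m_A = 1361×0.763 + (1−0.109)·(1−0.489)·m_A, so m_A = 1038.4/0.5447 = 1906.5 kg/min.
T = (1−0.489)×1906.5 + 2959.2 = 3933.4 kg/min.
Recycle W = (1−0.109)×3933.4 = 3504.7 kg/min.

3505 kg/min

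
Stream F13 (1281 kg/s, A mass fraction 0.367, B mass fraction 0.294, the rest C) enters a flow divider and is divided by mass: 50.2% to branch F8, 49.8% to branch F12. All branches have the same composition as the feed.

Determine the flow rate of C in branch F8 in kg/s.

Branch F8 total = 0.502×1281 = 643.06 kg/s.
C in F8 = 0.339×643.06 = 218 kg/s.

218 kg/s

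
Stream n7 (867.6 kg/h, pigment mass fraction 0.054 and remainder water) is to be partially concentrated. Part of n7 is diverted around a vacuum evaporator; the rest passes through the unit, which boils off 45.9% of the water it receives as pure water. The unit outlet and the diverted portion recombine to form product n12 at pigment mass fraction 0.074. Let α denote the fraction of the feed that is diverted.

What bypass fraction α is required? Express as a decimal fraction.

0.378

All 867.6×0.054 = 46.85 kg/h of pigment reaches n12, so n12 = 46.85/0.074 = 633.11 kg/h and vapour = 234.49 kg/h.
The evaporator receives (1−α)·867.6 of feed at 0.946 water and removes 0.459 of that water:
0.459×0.946×(1−α)×867.6 = 234.49
(1−α) = 234.49/376.72 = 0.6224;  α = 0.3776.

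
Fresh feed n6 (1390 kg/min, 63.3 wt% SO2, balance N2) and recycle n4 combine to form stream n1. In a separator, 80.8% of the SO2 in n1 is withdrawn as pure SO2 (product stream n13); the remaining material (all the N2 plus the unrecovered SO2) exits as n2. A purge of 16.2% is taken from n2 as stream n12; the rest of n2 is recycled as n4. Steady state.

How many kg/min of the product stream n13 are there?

SO2 in n1: m_A = 1390×0.633 + (1−0.162)·(1−0.808)·m_A, so m_A = 879.87/0.8391 = 1048.6 kg/min.
Product n13 = 0.808×1048.6 = 847.25 kg/min.

847.3 kg/min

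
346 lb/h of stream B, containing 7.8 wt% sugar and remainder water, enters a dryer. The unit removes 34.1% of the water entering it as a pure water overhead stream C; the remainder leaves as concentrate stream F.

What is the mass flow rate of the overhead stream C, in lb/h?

water entering = 346×0.922 = 319.01 lb/h; overhead removed = 0.341×319.01 = 108.78 lb/h.

108.8 lb/h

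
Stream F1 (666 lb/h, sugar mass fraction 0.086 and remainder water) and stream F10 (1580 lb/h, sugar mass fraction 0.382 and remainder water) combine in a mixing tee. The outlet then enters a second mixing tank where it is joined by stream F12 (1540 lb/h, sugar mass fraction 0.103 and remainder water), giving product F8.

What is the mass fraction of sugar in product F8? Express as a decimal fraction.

Overall, product flow = 3786 lb/h.
sugar in = 666×0.086 + 1580×0.382 + 1540×0.103 = 819.46 lb/h.
sugar fraction in F8 = 0.216.

0.216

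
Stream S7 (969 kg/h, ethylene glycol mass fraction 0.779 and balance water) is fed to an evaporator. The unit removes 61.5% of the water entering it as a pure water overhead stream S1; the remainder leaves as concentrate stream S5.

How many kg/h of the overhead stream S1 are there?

water entering = 969×0.221 = 214.15 kg/h; overhead removed = 0.615×214.15 = 131.7 kg/h.

131.7 kg/h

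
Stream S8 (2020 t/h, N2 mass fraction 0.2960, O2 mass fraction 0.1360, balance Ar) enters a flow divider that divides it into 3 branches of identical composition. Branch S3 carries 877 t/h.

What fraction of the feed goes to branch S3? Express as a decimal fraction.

Fraction to S3 = 877/2020 = 0.4342.

0.434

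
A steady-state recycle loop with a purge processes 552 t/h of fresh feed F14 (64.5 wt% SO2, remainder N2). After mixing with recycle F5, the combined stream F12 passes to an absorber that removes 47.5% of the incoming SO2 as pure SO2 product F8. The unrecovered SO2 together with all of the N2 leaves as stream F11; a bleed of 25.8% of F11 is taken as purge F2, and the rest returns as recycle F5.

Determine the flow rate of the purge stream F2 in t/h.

275 t/h

N2 enters only via F14 and leaves only via the purge: 552×0.355 = 0.258×(N2 in F11), and the absorber passes all N2, so N2 in F12 = N2 in F11 = 759.53 t/h.
SO2 in F12: m_A = 552×0.645 + (1−0.258)·(1−0.475)·m_A, so m_A = 356.04/0.6104 = 583.24 t/h.
F11 = (1−0.475)×583.24 + 759.53 = 1065.7 t/h.
Purge F2 = 0.258×1065.7 = 274.96 t/h.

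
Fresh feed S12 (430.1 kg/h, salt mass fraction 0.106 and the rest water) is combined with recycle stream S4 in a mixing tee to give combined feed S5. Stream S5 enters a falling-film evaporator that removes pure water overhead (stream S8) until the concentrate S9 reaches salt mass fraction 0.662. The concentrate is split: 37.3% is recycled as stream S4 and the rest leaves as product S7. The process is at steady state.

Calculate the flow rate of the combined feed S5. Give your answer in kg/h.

Overall salt balance (none leaves overhead): salt in fresh feed = salt in product, i.e. 430.1×0.106 = (1−0.373)·S9·0.662.
S9 = 45.591/(0.662×0.627) = 109.84 kg/h.
Recycle S4 = 0.373×109.84 = 40.969 kg/h.
Combined feed S5 = 430.1 + 40.969 = 471.07 kg/h.

471.1 kg/h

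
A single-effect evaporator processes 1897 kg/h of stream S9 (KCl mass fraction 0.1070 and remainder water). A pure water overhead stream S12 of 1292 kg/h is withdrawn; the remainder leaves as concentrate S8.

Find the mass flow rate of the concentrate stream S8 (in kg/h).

605 kg/h

Concentrate = 1897 − 1292 = 605 kg/h.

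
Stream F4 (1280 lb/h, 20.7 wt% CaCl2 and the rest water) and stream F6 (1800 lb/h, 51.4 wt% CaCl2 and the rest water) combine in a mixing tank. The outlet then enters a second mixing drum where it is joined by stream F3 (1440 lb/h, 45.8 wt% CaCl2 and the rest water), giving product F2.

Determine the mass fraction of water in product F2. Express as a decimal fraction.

0.5908

Overall, product flow = 4520 lb/h.
water in = 1280×0.793 + 1800×0.486 + 1440×0.542 = 2670.3 lb/h.
water fraction in F2 = 0.5908.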